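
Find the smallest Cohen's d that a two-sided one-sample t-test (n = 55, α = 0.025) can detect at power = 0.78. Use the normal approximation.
d ≈ 0.41

Minimum detectable effect (one-sample t-test, normal approximation):
d = (z_{α/2} + z_β) / √n
d = (2.241 + 0.772) / √55
d = 3.014 / 7.416
d ≈ 0.41

By Cohen's convention (0.2 small / 0.5 medium / 0.8 large): small effect.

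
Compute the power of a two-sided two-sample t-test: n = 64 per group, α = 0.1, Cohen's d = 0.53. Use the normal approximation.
Power ≈ 0.91

Power calculation (two-sample t-test, normal approximation):
z_β = d · √(n/2) - z_{α/2}
z_β = 0.53 · √(64/2) - 1.645
z_β = 0.53 · 5.657 - 1.645
z_β = 1.353

Power = Φ(z_β) = Φ(1.353) ≈ 0.912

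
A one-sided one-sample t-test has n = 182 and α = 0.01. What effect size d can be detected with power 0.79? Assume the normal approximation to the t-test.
d ≈ 0.23

Minimum detectable effect (one-sample t-test, normal approximation):
d = (z_α + z_β) / √n
d = (2.326 + 0.806) / √182
d = 3.133 / 13.491
d ≈ 0.23

By Cohen's convention (0.2 small / 0.5 medium / 0.8 large): small effect.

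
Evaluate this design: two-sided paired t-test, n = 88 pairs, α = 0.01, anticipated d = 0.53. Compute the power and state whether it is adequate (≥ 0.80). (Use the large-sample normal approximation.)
Power ≈ 0.99; the study is adequately powered (power ≥ 0.80)

Power calculation (paired t-test, normal approximation):
z_β = d · √n - z_{α/2}
z_β = 0.53 · √88 - 2.576
z_β = 0.53 · 9.381 - 2.576
z_β = 2.396

Power = Φ(z_β) = Φ(2.396) ≈ 0.992

Effect size d = 0.53 is medium by Cohen's convention (0.2/0.5/0.8).

Threshold: power ≥ 0.80 is conventionally adequate.
Power ≈ 0.99 → the study is adequately powered (power ≥ 0.80).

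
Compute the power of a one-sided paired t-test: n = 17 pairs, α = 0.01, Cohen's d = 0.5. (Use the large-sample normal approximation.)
Power ≈ 0.40

Power calculation (paired t-test, normal approximation):
z_β = d · √n - z_α
z_β = 0.5 · √17 - 2.326
z_β = 0.5 · 4.123 - 2.326
z_β = -0.265

Power = Φ(z_β) = Φ(-0.265) ≈ 0.396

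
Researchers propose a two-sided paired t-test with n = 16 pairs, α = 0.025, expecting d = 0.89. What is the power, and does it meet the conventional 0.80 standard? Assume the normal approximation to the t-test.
Power ≈ 0.91; the study is adequately powered (power ≥ 0.80)

Power calculation (paired t-test, normal approximation):
z_β = d · √n - z_{α/2}
z_β = 0.89 · √16 - 2.241
z_β = 0.89 · 4.000 - 2.241
z_β = 1.319

Power = Φ(z_β) = Φ(1.319) ≈ 0.906

Effect size d = 0.89 is large by Cohen's convention (0.2/0.5/0.8).

Threshold: power ≥ 0.80 is conventionally adequate.
Power ≈ 0.91 → the study is adequately powered (power ≥ 0.80).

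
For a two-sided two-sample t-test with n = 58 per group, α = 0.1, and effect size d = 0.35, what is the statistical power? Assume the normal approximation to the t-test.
Power ≈ 0.59

Power calculation (two-sample t-test, normal approximation):
z_β = d · √(n/2) - z_{α/2}
z_β = 0.35 · √(58/2) - 1.645
z_β = 0.35 · 5.385 - 1.645
z_β = 0.240

Power = Φ(z_β) = Φ(0.240) ≈ 0.595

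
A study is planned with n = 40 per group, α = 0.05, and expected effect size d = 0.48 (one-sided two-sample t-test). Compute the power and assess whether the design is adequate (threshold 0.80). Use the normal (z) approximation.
Power ≈ 0.69; the study is underpowered (power < 0.80)

Power calculation (two-sample t-test, normal approximation):
z_β = d · √(n/2) - z_α
z_β = 0.48 · √(40/2) - 1.645
z_β = 0.48 · 4.472 - 1.645
z_β = 0.502

Power = Φ(z_β) = Φ(0.502) ≈ 0.692

Effect size d = 0.48 is small by Cohen's convention (0.2/0.5/0.8).

Threshold: power ≥ 0.80 is conventionally adequate.
Power ≈ 0.69 → the study is underpowered (power < 0.80).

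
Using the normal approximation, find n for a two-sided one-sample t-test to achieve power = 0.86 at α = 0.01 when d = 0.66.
n = 31

Sample size formula (one-sample t-test, normal approximation):
n = ((z_{α/2} + z_β) / d)²

z_{α/2} = 2.576 (for α = 0.01, two-sided)
z_β = 1.080 (for power = 0.86)
d = 0.66

n = ((2.576 + 1.080) / 0.66)²
n = (5.539)²
n ≈ 30.68
Round up to the next whole number: n = 31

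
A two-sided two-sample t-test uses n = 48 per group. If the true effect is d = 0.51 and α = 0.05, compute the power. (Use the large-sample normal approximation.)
Power ≈ 0.70

Power calculation (two-sample t-test, normal approximation):
z_β = d · √(n/2) - z_{α/2}
z_β = 0.51 · √(48/2) - 1.960
z_β = 0.51 · 4.899 - 1.960
z_β = 0.539

Power = Φ(z_β) = Φ(0.539) ≈ 0.705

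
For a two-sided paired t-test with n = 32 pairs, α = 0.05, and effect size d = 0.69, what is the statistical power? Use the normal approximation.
Power ≈ 0.97

Power calculation (paired t-test, normal approximation):
z_β = d · √n - z_{α/2}
z_β = 0.69 · √32 - 1.960
z_β = 0.69 · 5.657 - 1.960
z_β = 1.943

Power = Φ(z_β) = Φ(1.943) ≈ 0.974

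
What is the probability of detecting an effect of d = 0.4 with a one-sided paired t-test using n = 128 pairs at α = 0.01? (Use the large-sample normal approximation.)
Power ≈ 0.99

Power calculation (paired t-test, normal approximation):
z_β = d · √n - z_α
z_β = 0.4 · √128 - 2.326
z_β = 0.4 · 11.314 - 2.326
z_β = 2.199

Power = Φ(z_β) = Φ(2.199) ≈ 0.986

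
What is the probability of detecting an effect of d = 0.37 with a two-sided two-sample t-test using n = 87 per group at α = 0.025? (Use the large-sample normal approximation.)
Power ≈ 0.58

Power calculation (two-sample t-test, normal approximation):
z_β = d · √(n/2) - z_{α/2}
z_β = 0.37 · √(87/2) - 2.241
z_β = 0.37 · 6.595 - 2.241
z_β = 0.199

Power = Φ(z_β) = Φ(0.199) ≈ 0.579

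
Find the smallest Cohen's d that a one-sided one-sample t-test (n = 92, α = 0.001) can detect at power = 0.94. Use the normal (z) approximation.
d ≈ 0.48

Minimum detectable effect (one-sample t-test, normal approximation):
d = (z_α + z_β) / √n
d = (3.090 + 1.555) / √92
d = 4.645 / 9.592
d ≈ 0.48

By Cohen's convention (0.2 small / 0.5 medium / 0.8 large): small effect.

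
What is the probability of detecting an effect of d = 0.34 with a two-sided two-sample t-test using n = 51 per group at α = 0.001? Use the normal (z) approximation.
Power ≈ 0.06

Power calculation (two-sample t-test, normal approximation):
z_β = d · √(n/2) - z_{α/2}
z_β = 0.34 · √(51/2) - 3.291
z_β = 0.34 · 5.050 - 3.291
z_β = -1.574

Power = Φ(z_β) = Φ(-1.574) ≈ 0.058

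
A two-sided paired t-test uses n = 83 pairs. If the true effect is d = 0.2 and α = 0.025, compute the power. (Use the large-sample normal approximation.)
Power ≈ 0.34

Power calculation (paired t-test, normal approximation):
z_β = d · √n - z_{α/2}
z_β = 0.2 · √83 - 2.241
z_β = 0.2 · 9.110 - 2.241
z_β = -0.419

Power = Φ(z_β) = Φ(-0.419) ≈ 0.337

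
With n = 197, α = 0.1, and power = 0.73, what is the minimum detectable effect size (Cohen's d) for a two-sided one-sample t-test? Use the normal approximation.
d ≈ 0.16

Minimum detectable effect (one-sample t-test, normal approximation):
d = (z_{α/2} + z_β) / √n
d = (1.645 + 0.613) / √197
d = 2.258 / 14.036
d ≈ 0.16

By Cohen's convention (0.2 small / 0.5 medium / 0.8 large): very small effect.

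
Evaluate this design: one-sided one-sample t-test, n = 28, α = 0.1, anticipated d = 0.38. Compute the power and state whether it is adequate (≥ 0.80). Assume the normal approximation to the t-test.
Power ≈ 0.77; the study is underpowered (power < 0.80)

Power calculation (one-sample t-test, normal approximation):
z_β = d · √n - z_α
z_β = 0.38 · √28 - 1.282
z_β = 0.38 · 5.292 - 1.282
z_β = 0.729

Power = Φ(z_β) = Φ(0.729) ≈ 0.767

Effect size d = 0.38 is small by Cohen's convention (0.2/0.5/0.8).

Threshold: power ≥ 0.80 is conventionally adequate.
Power ≈ 0.77 → the study is underpowered (power < 0.80).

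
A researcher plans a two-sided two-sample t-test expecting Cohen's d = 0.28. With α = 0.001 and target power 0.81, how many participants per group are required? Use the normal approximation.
n = 444 per group

Sample size formula (two-sample t-test, normal approximation):
n = 2 · ((z_{α/2} + z_β) / d)²

z_{α/2} = 3.291 (for α = 0.001, two-sided)
z_β = 0.878 (for power = 0.81)
d = 0.28

n = 2 · ((3.291 + 0.878) / 0.28)²
n = 2 · (14.889)²
n ≈ 443.36
Round up to the next whole number: n = 444 per group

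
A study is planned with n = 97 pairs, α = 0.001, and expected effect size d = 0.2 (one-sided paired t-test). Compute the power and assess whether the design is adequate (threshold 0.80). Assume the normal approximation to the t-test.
Power ≈ 0.13; the study is underpowered (power < 0.80)

Power calculation (paired t-test, normal approximation):
z_β = d · √n - z_α
z_β = 0.2 · √97 - 3.090
z_β = 0.2 · 9.849 - 3.090
z_β = -1.120

Power = Φ(z_β) = Φ(-1.120) ≈ 0.131

Effect size d = 0.2 is small by Cohen's convention (0.2/0.5/0.8).

Threshold: power ≥ 0.80 is conventionally adequate.
Power ≈ 0.13 → the study is underpowered (power < 0.80).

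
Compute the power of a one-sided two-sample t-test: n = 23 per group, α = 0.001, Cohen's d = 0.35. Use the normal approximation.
Power ≈ 0.03

Power calculation (two-sample t-test, normal approximation):
z_β = d · √(n/2) - z_α
z_β = 0.35 · √(23/2) - 3.090
z_β = 0.35 · 3.391 - 3.090
z_β = -1.903

Power = Φ(z_β) = Φ(-1.903) ≈ 0.028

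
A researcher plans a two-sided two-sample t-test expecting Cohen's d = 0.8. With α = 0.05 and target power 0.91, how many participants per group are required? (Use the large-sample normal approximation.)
n = 35 per group

Sample size formula (two-sample t-test, normal approximation):
n = 2 · ((z_{α/2} + z_β) / d)²

z_{α/2} = 1.960 (for α = 0.05, two-sided)
z_β = 1.341 (for power = 0.91)
d = 0.8

n = 2 · ((1.960 + 1.341) / 0.8)²
n = 2 · (4.126)²
n ≈ 34.05
Round up to the next whole number: n = 35 per group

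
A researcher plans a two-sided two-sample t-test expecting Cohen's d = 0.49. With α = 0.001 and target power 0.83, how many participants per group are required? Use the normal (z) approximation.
n = 151 per group

Sample size formula (two-sample t-test, normal approximation):
n = 2 · ((z_{α/2} + z_β) / d)²

z_{α/2} = 3.291 (for α = 0.001, two-sided)
z_β = 0.954 (for power = 0.83)
d = 0.49

n = 2 · ((3.291 + 0.954) / 0.49)²
n = 2 · (8.663)²
n ≈ 150.10
Round up to the next whole number: n = 151 per group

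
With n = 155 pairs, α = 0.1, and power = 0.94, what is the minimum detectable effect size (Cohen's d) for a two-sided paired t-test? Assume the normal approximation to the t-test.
d ≈ 0.26

Minimum detectable effect (paired t-test, normal approximation):
d = (z_{α/2} + z_β) / √n
d = (1.645 + 1.555) / √155
d = 3.200 / 12.450
d ≈ 0.26

By Cohen's convention (0.2 small / 0.5 medium / 0.8 large): small effect.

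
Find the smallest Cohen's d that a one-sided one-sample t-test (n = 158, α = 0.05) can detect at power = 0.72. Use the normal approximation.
d ≈ 0.18

Minimum detectable effect (one-sample t-test, normal approximation):
d = (z_α + z_β) / √n
d = (1.645 + 0.583) / √158
d = 2.228 / 12.570
d ≈ 0.18

By Cohen's convention (0.2 small / 0.5 medium / 0.8 large): very small effect.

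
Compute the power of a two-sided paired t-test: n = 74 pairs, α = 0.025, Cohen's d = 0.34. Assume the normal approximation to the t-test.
Power ≈ 0.75

Power calculation (paired t-test, normal approximation):
z_β = d · √n - z_{α/2}
z_β = 0.34 · √74 - 2.241
z_β = 0.34 · 8.602 - 2.241
z_β = 0.683

Power = Φ(z_β) = Φ(0.683) ≈ 0.753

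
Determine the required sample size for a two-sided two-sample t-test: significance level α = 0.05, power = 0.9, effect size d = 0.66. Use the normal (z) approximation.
n = 49 per group

Sample size formula (two-sample t-test, normal approximation):
n = 2 · ((z_{α/2} + z_β) / d)²

z_{α/2} = 1.960 (for α = 0.05, two-sided)
z_β = 1.282 (for power = 0.9)
d = 0.66

n = 2 · ((1.960 + 1.282) / 0.66)²
n = 2 · (4.912)²
n ≈ 48.26
Round up to the next whole number: n = 49 per group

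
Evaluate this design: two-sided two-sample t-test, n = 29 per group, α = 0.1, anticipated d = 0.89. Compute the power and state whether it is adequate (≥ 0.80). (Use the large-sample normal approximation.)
Power ≈ 0.96; the study is adequately powered (power ≥ 0.80)

Power calculation (two-sample t-test, normal approximation):
z_β = d · √(n/2) - z_{α/2}
z_β = 0.89 · √(29/2) - 1.645
z_β = 0.89 · 3.808 - 1.645
z_β = 1.744

Power = Φ(z_β) = Φ(1.744) ≈ 0.959

Effect size d = 0.89 is large by Cohen's convention (0.2/0.5/0.8).

Threshold: power ≥ 0.80 is conventionally adequate.
Power ≈ 0.96 → the study is adequately powered (power ≥ 0.80).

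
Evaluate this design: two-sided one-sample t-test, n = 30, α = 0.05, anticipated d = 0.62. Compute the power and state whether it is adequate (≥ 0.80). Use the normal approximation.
Power ≈ 0.92; the study is adequately powered (power ≥ 0.80)

Power calculation (one-sample t-test, normal approximation):
z_β = d · √n - z_{α/2}
z_β = 0.62 · √30 - 1.960
z_β = 0.62 · 5.477 - 1.960
z_β = 1.436

Power = Φ(z_β) = Φ(1.436) ≈ 0.924

Effect size d = 0.62 is medium by Cohen's convention (0.2/0.5/0.8).

Threshold: power ≥ 0.80 is conventionally adequate.
Power ≈ 0.92 → the study is adequately powered (power ≥ 0.80).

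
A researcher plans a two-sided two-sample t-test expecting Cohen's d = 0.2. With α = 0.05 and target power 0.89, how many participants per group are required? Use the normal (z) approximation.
n = 508 per group

Sample size formula (two-sample t-test, normal approximation):
n = 2 · ((z_{α/2} + z_β) / d)²

z_{α/2} = 1.960 (for α = 0.05, two-sided)
z_β = 1.227 (for power = 0.89)
d = 0.2

n = 2 · ((1.960 + 1.227) / 0.2)²
n = 2 · (15.935)²
n ≈ 507.85
Round up to the next whole number: n = 508 per group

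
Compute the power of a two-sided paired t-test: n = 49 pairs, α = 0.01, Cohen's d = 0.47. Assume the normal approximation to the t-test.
Power ≈ 0.76

Power calculation (paired t-test, normal approximation):
z_β = d · √n - z_{α/2}
z_β = 0.47 · √49 - 2.576
z_β = 0.47 · 7.000 - 2.576
z_β = 0.714

Power = Φ(z_β) = Φ(0.714) ≈ 0.762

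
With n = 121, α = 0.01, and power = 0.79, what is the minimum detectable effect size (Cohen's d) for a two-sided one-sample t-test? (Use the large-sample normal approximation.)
d ≈ 0.31

Minimum detectable effect (one-sample t-test, normal approximation):
d = (z_{α/2} + z_β) / √n
d = (2.576 + 0.806) / √121
d = 3.382 / 11.000
d ≈ 0.31

By Cohen's convention (0.2 small / 0.5 medium / 0.8 large): small effect.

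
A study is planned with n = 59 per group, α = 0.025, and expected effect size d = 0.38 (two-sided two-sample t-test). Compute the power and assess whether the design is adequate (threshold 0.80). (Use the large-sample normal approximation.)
Power ≈ 0.43; the study is underpowered (power < 0.80)

Power calculation (two-sample t-test, normal approximation):
z_β = d · √(n/2) - z_{α/2}
z_β = 0.38 · √(59/2) - 2.241
z_β = 0.38 · 5.431 - 2.241
z_β = -0.177

Power = Φ(z_β) = Φ(-0.177) ≈ 0.430

Effect size d = 0.38 is small by Cohen's convention (0.2/0.5/0.8).

Threshold: power ≥ 0.80 is conventionally adequate.
Power ≈ 0.43 → the study is underpowered (power < 0.80).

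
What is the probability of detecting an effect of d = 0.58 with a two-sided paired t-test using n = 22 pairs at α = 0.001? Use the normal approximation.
Power ≈ 0.28

Power calculation (paired t-test, normal approximation):
z_β = d · √n - z_{α/2}
z_β = 0.58 · √22 - 3.291
z_β = 0.58 · 4.690 - 3.291
z_β = -0.570

Power = Φ(z_β) = Φ(-0.570) ≈ 0.284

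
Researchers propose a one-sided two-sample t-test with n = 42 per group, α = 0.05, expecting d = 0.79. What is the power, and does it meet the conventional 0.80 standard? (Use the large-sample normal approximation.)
Power ≈ 0.98; the study is adequately powered (power ≥ 0.80)

Power calculation (two-sample t-test, normal approximation):
z_β = d · √(n/2) - z_α
z_β = 0.79 · √(42/2) - 1.645
z_β = 0.79 · 4.583 - 1.645
z_β = 1.975

Power = Φ(z_β) = Φ(1.975) ≈ 0.976

Effect size d = 0.79 is medium by Cohen's convention (0.2/0.5/0.8).

Threshold: power ≥ 0.80 is conventionally adequate.
Power ≈ 0.98 → the study is adequately powered (power ≥ 0.80).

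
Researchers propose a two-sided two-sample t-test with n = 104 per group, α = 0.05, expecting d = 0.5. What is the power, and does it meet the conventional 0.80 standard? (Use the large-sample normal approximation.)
Power ≈ 0.95; the study is adequately powered (power ≥ 0.80)

Power calculation (two-sample t-test, normal approximation):
z_β = d · √(n/2) - z_{α/2}
z_β = 0.5 · √(104/2) - 1.960
z_β = 0.5 · 7.211 - 1.960
z_β = 1.646

Power = Φ(z_β) = Φ(1.646) ≈ 0.950

Effect size d = 0.5 is medium by Cohen's convention (0.2/0.5/0.8).

Threshold: power ≥ 0.80 is conventionally adequate.
Power ≈ 0.95 → the study is adequately powered (power ≥ 0.80).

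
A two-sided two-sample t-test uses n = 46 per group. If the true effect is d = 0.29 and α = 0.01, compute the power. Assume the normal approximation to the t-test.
Power ≈ 0.12

Power calculation (two-sample t-test, normal approximation):
z_β = d · √(n/2) - z_{α/2}
z_β = 0.29 · √(46/2) - 2.576
z_β = 0.29 · 4.796 - 2.576
z_β = -1.185

Power = Φ(z_β) = Φ(-1.185) ≈ 0.118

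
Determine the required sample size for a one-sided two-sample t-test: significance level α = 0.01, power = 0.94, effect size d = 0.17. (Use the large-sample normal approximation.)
n = 1043 per group

Sample size formula (two-sample t-test, normal approximation):
n = 2 · ((z_α + z_β) / d)²

z_α = 2.326 (for α = 0.01, one-sided)
z_β = 1.555 (for power = 0.94)
d = 0.17

n = 2 · ((2.326 + 1.555) / 0.17)²
n = 2 · (22.829)²
n ≈ 1042.33
Round up to the next whole number: n = 1043 per group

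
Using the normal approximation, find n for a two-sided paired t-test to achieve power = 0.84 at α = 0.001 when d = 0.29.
n = 219 pairs

Sample size formula (paired t-test, normal approximation):
n = ((z_{α/2} + z_β) / d)²

z_{α/2} = 3.291 (for α = 0.001, two-sided)
z_β = 0.994 (for power = 0.84)
d = 0.29

n = ((3.291 + 0.994) / 0.29)²
n = (14.776)²
n ≈ 218.33
Round up to the next whole number: n = 219 pairs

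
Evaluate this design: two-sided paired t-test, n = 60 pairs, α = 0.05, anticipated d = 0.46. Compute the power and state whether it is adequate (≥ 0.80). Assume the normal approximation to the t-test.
Power ≈ 0.95; the study is adequately powered (power ≥ 0.80)

Power calculation (paired t-test, normal approximation):
z_β = d · √n - z_{α/2}
z_β = 0.46 · √60 - 1.960
z_β = 0.46 · 7.746 - 1.960
z_β = 1.603

Power = Φ(z_β) = Φ(1.603) ≈ 0.946

Effect size d = 0.46 is small by Cohen's convention (0.2/0.5/0.8).

Threshold: power ≥ 0.80 is conventionally adequate.
Power ≈ 0.95 → the study is adequately powered (power ≥ 0.80).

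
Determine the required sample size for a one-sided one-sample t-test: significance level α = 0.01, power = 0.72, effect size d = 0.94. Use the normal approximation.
n = 10

Sample size formula (one-sample t-test, normal approximation):
n = ((z_α + z_β) / d)²

z_α = 2.326 (for α = 0.01, one-sided)
z_β = 0.583 (for power = 0.72)
d = 0.94

n = ((2.326 + 0.583) / 0.94)²
n = (3.095)²
n ≈ 9.58
Round up to the next whole number: n = 10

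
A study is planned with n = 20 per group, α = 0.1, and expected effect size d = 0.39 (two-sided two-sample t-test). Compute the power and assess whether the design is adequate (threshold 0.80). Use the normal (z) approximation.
Power ≈ 0.34; the study is underpowered (power < 0.80)

Power calculation (two-sample t-test, normal approximation):
z_β = d · √(n/2) - z_{α/2}
z_β = 0.39 · √(20/2) - 1.645
z_β = 0.39 · 3.162 - 1.645
z_β = -0.412

Power = Φ(z_β) = Φ(-0.412) ≈ 0.340

Effect size d = 0.39 is small by Cohen's convention (0.2/0.5/0.8).

Threshold: power ≥ 0.80 is conventionally adequate.
Power ≈ 0.34 → the study is underpowered (power < 0.80).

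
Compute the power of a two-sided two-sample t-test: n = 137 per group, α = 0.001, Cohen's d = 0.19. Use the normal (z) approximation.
Power ≈ 0.04

Power calculation (two-sample t-test, normal approximation):
z_β = d · √(n/2) - z_{α/2}
z_β = 0.19 · √(137/2) - 3.291
z_β = 0.19 · 8.276 - 3.291
z_β = -1.718

Power = Φ(z_β) = Φ(-1.718) ≈ 0.043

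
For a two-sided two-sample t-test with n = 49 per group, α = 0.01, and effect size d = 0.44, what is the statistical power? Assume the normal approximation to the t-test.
Power ≈ 0.35

Power calculation (two-sample t-test, normal approximation):
z_β = d · √(n/2) - z_{α/2}
z_β = 0.44 · √(49/2) - 2.576
z_β = 0.44 · 4.950 - 2.576
z_β = -0.398

Power = Φ(z_β) = Φ(-0.398) ≈ 0.345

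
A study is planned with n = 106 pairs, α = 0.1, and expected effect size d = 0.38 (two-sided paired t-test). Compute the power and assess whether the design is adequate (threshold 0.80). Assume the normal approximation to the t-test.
Power ≈ 0.99; the study is adequately powered (power ≥ 0.80)

Power calculation (paired t-test, normal approximation):
z_β = d · √n - z_{α/2}
z_β = 0.38 · √106 - 1.645
z_β = 0.38 · 10.296 - 1.645
z_β = 2.267

Power = Φ(z_β) = Φ(2.267) ≈ 0.988

Effect size d = 0.38 is small by Cohen's convention (0.2/0.5/0.8).

Threshold: power ≥ 0.80 is conventionally adequate.
Power ≈ 0.99 → the study is adequately powered (power ≥ 0.80).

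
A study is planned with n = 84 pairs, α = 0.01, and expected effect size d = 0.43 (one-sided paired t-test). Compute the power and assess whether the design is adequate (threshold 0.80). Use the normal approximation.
Power ≈ 0.95; the study is adequately powered (power ≥ 0.80)

Power calculation (paired t-test, normal approximation):
z_β = d · √n - z_α
z_β = 0.43 · √84 - 2.326
z_β = 0.43 · 9.165 - 2.326
z_β = 1.615

Power = Φ(z_β) = Φ(1.615) ≈ 0.947

Effect size d = 0.43 is small by Cohen's convention (0.2/0.5/0.8).

Threshold: power ≥ 0.80 is conventionally adequate.
Power ≈ 0.95 → the study is adequately powered (power ≥ 0.80).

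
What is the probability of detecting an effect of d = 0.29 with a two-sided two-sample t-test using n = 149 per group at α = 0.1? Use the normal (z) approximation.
Power ≈ 0.80

Power calculation (two-sample t-test, normal approximation):
z_β = d · √(n/2) - z_{α/2}
z_β = 0.29 · √(149/2) - 1.645
z_β = 0.29 · 8.631 - 1.645
z_β = 0.858

Power = Φ(z_β) = Φ(0.858) ≈ 0.805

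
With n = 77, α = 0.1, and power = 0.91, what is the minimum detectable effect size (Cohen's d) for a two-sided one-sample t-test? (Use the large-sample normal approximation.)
d ≈ 0.34

Minimum detectable effect (one-sample t-test, normal approximation):
d = (z_{α/2} + z_β) / √n
d = (1.645 + 1.341) / √77
d = 2.986 / 8.775
d ≈ 0.34

By Cohen's convention (0.2 small / 0.5 medium / 0.8 large): small effect.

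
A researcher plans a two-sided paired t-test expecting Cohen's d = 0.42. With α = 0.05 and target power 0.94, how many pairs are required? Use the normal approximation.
n = 71 pairs

Sample size formula (paired t-test, normal approximation):
n = ((z_{α/2} + z_β) / d)²

z_{α/2} = 1.960 (for α = 0.05, two-sided)
z_β = 1.555 (for power = 0.94)
d = 0.42

n = ((1.960 + 1.555) / 0.42)²
n = (8.369)²
n ≈ 70.04
Round up to the next whole number: n = 71 pairs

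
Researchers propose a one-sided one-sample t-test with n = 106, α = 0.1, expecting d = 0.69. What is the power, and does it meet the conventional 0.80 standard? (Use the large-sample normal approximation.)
Power ≈ 1.00; the study is adequately powered (power ≥ 0.80)

Power calculation (one-sample t-test, normal approximation):
z_β = d · √n - z_α
z_β = 0.69 · √106 - 1.282
z_β = 0.69 · 10.296 - 1.282
z_β = 5.822

Power = Φ(z_β) = Φ(5.822) ≈ 1.000

Effect size d = 0.69 is medium by Cohen's convention (0.2/0.5/0.8).

Threshold: power ≥ 0.80 is conventionally adequate.
Power ≈ 1.00 → the study is adequately powered (power ≥ 0.80).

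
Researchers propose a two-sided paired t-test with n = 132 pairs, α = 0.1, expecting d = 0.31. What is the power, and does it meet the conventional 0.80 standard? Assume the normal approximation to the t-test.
Power ≈ 0.97; the study is adequately powered (power ≥ 0.80)

Power calculation (paired t-test, normal approximation):
z_β = d · √n - z_{α/2}
z_β = 0.31 · √132 - 1.645
z_β = 0.31 · 11.489 - 1.645
z_β = 1.917

Power = Φ(z_β) = Φ(1.917) ≈ 0.972

Effect size d = 0.31 is small by Cohen's convention (0.2/0.5/0.8).

Threshold: power ≥ 0.80 is conventionally adequate.
Power ≈ 0.97 → the study is adequately powered (power ≥ 0.80).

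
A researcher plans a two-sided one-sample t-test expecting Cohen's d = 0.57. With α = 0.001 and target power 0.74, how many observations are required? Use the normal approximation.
n = 48

Sample size formula (one-sample t-test, normal approximation):
n = ((z_{α/2} + z_β) / d)²

z_{α/2} = 3.291 (for α = 0.001, two-sided)
z_β = 0.643 (for power = 0.74)
d = 0.57

n = ((3.291 + 0.643) / 0.57)²
n = (6.902)²
n ≈ 47.64
Round up to the next whole number: n = 48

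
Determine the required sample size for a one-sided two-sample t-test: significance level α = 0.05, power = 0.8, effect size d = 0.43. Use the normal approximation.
n = 67 per group

Sample size formula (two-sample t-test, normal approximation):
n = 2 · ((z_α + z_β) / d)²

z_α = 1.645 (for α = 0.05, one-sided)
z_β = 0.842 (for power = 0.8)
d = 0.43

n = 2 · ((1.645 + 0.842) / 0.43)²
n = 2 · (5.784)²
n ≈ 66.91
Round up to the next whole number: n = 67 per group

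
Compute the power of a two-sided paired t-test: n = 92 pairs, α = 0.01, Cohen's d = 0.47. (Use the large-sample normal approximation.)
Power ≈ 0.97

Power calculation (paired t-test, normal approximation):
z_β = d · √n - z_{α/2}
z_β = 0.47 · √92 - 2.576
z_β = 0.47 · 9.592 - 2.576
z_β = 1.932

Power = Φ(z_β) = Φ(1.932) ≈ 0.973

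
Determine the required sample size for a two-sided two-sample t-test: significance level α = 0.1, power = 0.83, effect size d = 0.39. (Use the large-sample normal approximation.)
n = 89 per group

Sample size formula (two-sample t-test, normal approximation):
n = 2 · ((z_{α/2} + z_β) / d)²

z_{α/2} = 1.645 (for α = 0.1, two-sided)
z_β = 0.954 (for power = 0.83)
d = 0.39

n = 2 · ((1.645 + 0.954) / 0.39)²
n = 2 · (6.664)²
n ≈ 88.82
Round up to the next whole number: n = 89 per group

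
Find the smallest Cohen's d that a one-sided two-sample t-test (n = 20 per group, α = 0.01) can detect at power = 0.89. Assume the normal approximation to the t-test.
d ≈ 1.12

Minimum detectable effect (two-sample t-test, normal approximation):
d = (z_α + z_β) / √(n/2)
d = (2.326 + 1.227) / √(20/2)
d = 3.553 / 3.162
d ≈ 1.12

By Cohen's convention (0.2 small / 0.5 medium / 0.8 large): large effect.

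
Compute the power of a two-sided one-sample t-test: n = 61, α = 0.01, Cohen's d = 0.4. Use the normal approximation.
Power ≈ 0.71

Power calculation (one-sample t-test, normal approximation):
z_β = d · √n - z_{α/2}
z_β = 0.4 · √61 - 2.576
z_β = 0.4 · 7.810 - 2.576
z_β = 0.548

Power = Φ(z_β) = Φ(0.548) ≈ 0.708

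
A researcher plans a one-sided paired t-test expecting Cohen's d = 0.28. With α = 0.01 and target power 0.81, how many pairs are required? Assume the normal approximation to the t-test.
n = 131 pairs

Sample size formula (paired t-test, normal approximation):
n = ((z_α + z_β) / d)²

z_α = 2.326 (for α = 0.01, one-sided)
z_β = 0.878 (for power = 0.81)
d = 0.28

n = ((2.326 + 0.878) / 0.28)²
n = (11.443)²
n ≈ 130.94
Round up to the next whole number: n = 131 pairs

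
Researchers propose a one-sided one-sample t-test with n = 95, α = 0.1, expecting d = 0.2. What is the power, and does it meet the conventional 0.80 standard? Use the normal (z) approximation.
Power ≈ 0.75; the study is underpowered (power < 0.80)

Power calculation (one-sample t-test, normal approximation):
z_β = d · √n - z_α
z_β = 0.2 · √95 - 1.282
z_β = 0.2 · 9.747 - 1.282
z_β = 0.668

Power = Φ(z_β) = Φ(0.668) ≈ 0.748

Effect size d = 0.2 is small by Cohen's convention (0.2/0.5/0.8).

Threshold: power ≥ 0.80 is conventionally adequate.
Power ≈ 0.75 → the study is underpowered (power < 0.80).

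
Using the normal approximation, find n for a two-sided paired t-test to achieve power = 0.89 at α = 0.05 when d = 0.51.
n = 40 pairs

Sample size formula (paired t-test, normal approximation):
n = ((z_{α/2} + z_β) / d)²

z_{α/2} = 1.960 (for α = 0.05, two-sided)
z_β = 1.227 (for power = 0.89)
d = 0.51

n = ((1.960 + 1.227) / 0.51)²
n = (6.249)²
n ≈ 39.05
Round up to the next whole number: n = 40 pairs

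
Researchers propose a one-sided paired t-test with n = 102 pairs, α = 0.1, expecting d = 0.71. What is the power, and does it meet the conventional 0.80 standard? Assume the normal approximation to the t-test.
Power ≈ 1.00; the study is adequately powered (power ≥ 0.80)

Power calculation (paired t-test, normal approximation):
z_β = d · √n - z_α
z_β = 0.71 · √102 - 1.282
z_β = 0.71 · 10.100 - 1.282
z_β = 5.889

Power = Φ(z_β) = Φ(5.889) ≈ 1.000

Effect size d = 0.71 is medium by Cohen's convention (0.2/0.5/0.8).

Threshold: power ≥ 0.80 is conventionally adequate.
Power ≈ 1.00 → the study is adequately powered (power ≥ 0.80).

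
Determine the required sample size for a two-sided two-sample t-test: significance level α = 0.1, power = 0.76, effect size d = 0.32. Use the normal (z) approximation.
n = 108 per group

Sample size formula (two-sample t-test, normal approximation):
n = 2 · ((z_{α/2} + z_β) / d)²

z_{α/2} = 1.645 (for α = 0.1, two-sided)
z_β = 0.706 (for power = 0.76)
d = 0.32

n = 2 · ((1.645 + 0.706) / 0.32)²
n = 2 · (7.347)²
n ≈ 107.96
Round up to the next whole number: n = 108 per group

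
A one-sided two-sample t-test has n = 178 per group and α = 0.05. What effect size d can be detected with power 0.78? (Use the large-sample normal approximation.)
d ≈ 0.26

Minimum detectable effect (two-sample t-test, normal approximation):
d = (z_α + z_β) / √(n/2)
d = (1.645 + 0.772) / √(178/2)
d = 2.417 / 9.434
d ≈ 0.26

By Cohen's convention (0.2 small / 0.5 medium / 0.8 large): small effect.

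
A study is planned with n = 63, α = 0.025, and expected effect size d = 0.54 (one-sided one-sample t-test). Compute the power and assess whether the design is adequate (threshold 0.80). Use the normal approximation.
Power ≈ 0.99; the study is adequately powered (power ≥ 0.80)

Power calculation (one-sample t-test, normal approximation):
z_β = d · √n - z_α
z_β = 0.54 · √63 - 1.960
z_β = 0.54 · 7.937 - 1.960
z_β = 2.326

Power = Φ(z_β) = Φ(2.326) ≈ 0.990

Effect size d = 0.54 is medium by Cohen's convention (0.2/0.5/0.8).

Threshold: power ≥ 0.80 is conventionally adequate.
Power ≈ 0.99 → the study is adequately powered (power ≥ 0.80).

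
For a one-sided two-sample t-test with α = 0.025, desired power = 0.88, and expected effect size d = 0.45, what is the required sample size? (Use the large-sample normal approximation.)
n = 98 per group

Sample size formula (two-sample t-test, normal approximation):
n = 2 · ((z_α + z_β) / d)²

z_α = 1.960 (for α = 0.025, one-sided)
z_β = 1.175 (for power = 0.88)
d = 0.45

n = 2 · ((1.960 + 1.175) / 0.45)²
n = 2 · (6.967)²
n ≈ 97.08
Round up to the next whole number: n = 98 per group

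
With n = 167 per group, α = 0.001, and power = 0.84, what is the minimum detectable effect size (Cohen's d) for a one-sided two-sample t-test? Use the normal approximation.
d ≈ 0.45

Minimum detectable effect (two-sample t-test, normal approximation):
d = (z_α + z_β) / √(n/2)
d = (3.090 + 0.994) / √(167/2)
d = 4.085 / 9.138
d ≈ 0.45

By Cohen's convention (0.2 small / 0.5 medium / 0.8 large): small effect.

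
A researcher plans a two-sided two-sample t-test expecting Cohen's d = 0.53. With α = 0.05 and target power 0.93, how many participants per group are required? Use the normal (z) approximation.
n = 85 per group

Sample size formula (two-sample t-test, normal approximation):
n = 2 · ((z_{α/2} + z_β) / d)²

z_{α/2} = 1.960 (for α = 0.05, two-sided)
z_β = 1.476 (for power = 0.93)
d = 0.53

n = 2 · ((1.960 + 1.476) / 0.53)²
n = 2 · (6.483)²
n ≈ 84.06
Round up to the next whole number: n = 85 per group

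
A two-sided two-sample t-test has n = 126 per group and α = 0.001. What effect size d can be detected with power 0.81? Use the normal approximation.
d ≈ 0.53

Minimum detectable effect (two-sample t-test, normal approximation):
d = (z_{α/2} + z_β) / √(n/2)
d = (3.291 + 0.878) / √(126/2)
d = 4.168 / 7.937
d ≈ 0.53

By Cohen's convention (0.2 small / 0.5 medium / 0.8 large): medium effect.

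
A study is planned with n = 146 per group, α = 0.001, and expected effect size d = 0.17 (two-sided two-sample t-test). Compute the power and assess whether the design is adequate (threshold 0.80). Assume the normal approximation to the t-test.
Power ≈ 0.03; the study is underpowered (power < 0.80)

Power calculation (two-sample t-test, normal approximation):
z_β = d · √(n/2) - z_{α/2}
z_β = 0.17 · √(146/2) - 3.291
z_β = 0.17 · 8.544 - 3.291
z_β = -1.838

Power = Φ(z_β) = Φ(-1.838) ≈ 0.033

Effect size d = 0.17 is very small by Cohen's convention (0.2/0.5/0.8).

Threshold: power ≥ 0.80 is conventionally adequate.
Power ≈ 0.03 → the study is underpowered (power < 0.80).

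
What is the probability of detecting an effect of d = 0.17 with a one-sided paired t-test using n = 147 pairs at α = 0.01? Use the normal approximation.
Power ≈ 0.40

Power calculation (paired t-test, normal approximation):
z_β = d · √n - z_α
z_β = 0.17 · √147 - 2.326
z_β = 0.17 · 12.124 - 2.326
z_β = -0.265

Power = Φ(z_β) = Φ(-0.265) ≈ 0.395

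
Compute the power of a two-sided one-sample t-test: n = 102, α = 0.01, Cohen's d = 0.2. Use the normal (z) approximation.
Power ≈ 0.29

Power calculation (one-sample t-test, normal approximation):
z_β = d · √n - z_{α/2}
z_β = 0.2 · √102 - 2.576
z_β = 0.2 · 10.100 - 2.576
z_β = -0.556

Power = Φ(z_β) = Φ(-0.556) ≈ 0.289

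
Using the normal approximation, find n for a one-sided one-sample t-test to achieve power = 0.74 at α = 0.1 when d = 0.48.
n = 17

Sample size formula (one-sample t-test, normal approximation):
n = ((z_α + z_β) / d)²

z_α = 1.282 (for α = 0.1, one-sided)
z_β = 0.643 (for power = 0.74)
d = 0.48

n = ((1.282 + 0.643) / 0.48)²
n = (4.010)²
n ≈ 16.08
Round up to the next whole number: n = 17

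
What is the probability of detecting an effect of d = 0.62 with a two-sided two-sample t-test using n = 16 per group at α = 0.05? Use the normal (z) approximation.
Power ≈ 0.42

Power calculation (two-sample t-test, normal approximation):
z_β = d · √(n/2) - z_{α/2}
z_β = 0.62 · √(16/2) - 1.960
z_β = 0.62 · 2.828 - 1.960
z_β = -0.206

Power = Φ(z_β) = Φ(-0.206) ≈ 0.418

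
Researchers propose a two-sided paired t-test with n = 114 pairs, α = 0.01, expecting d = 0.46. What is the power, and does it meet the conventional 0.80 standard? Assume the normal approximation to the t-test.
Power ≈ 0.99; the study is adequately powered (power ≥ 0.80)

Power calculation (paired t-test, normal approximation):
z_β = d · √n - z_{α/2}
z_β = 0.46 · √114 - 2.576
z_β = 0.46 · 10.677 - 2.576
z_β = 2.336

Power = Φ(z_β) = Φ(2.336) ≈ 0.990

Effect size d = 0.46 is small by Cohen's convention (0.2/0.5/0.8).

Threshold: power ≥ 0.80 is conventionally adequate.
Power ≈ 0.99 → the study is adequately powered (power ≥ 0.80).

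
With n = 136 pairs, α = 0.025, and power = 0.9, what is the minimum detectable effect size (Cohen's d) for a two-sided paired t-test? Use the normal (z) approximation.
d ≈ 0.30

Minimum detectable effect (paired t-test, normal approximation):
d = (z_{α/2} + z_β) / √n
d = (2.241 + 1.282) / √136
d = 3.523 / 11.662
d ≈ 0.30

By Cohen's convention (0.2 small / 0.5 medium / 0.8 large): small effect.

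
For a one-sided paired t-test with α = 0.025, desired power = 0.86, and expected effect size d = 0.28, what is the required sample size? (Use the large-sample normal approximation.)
n = 118 pairs

Sample size formula (paired t-test, normal approximation):
n = ((z_α + z_β) / d)²

z_α = 1.960 (for α = 0.025, one-sided)
z_β = 1.080 (for power = 0.86)
d = 0.28

n = ((1.960 + 1.080) / 0.28)²
n = (10.857)²
n ≈ 117.87
Round up to the next whole number: n = 118 pairs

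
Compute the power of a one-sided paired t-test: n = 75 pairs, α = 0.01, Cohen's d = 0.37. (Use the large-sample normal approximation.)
Power ≈ 0.81

Power calculation (paired t-test, normal approximation):
z_β = d · √n - z_α
z_β = 0.37 · √75 - 2.326
z_β = 0.37 · 8.660 - 2.326
z_β = 0.878

Power = Φ(z_β) = Φ(0.878) ≈ 0.810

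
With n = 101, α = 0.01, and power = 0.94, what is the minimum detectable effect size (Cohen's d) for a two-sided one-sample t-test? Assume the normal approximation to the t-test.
d ≈ 0.41

Minimum detectable effect (one-sample t-test, normal approximation):
d = (z_{α/2} + z_β) / √n
d = (2.576 + 1.555) / √101
d = 4.131 / 10.050
d ≈ 0.41

By Cohen's convention (0.2 small / 0.5 medium / 0.8 large): small effect.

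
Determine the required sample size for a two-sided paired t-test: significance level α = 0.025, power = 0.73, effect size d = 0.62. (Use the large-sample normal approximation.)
n = 22 pairs

Sample size formula (paired t-test, normal approximation):
n = ((z_{α/2} + z_β) / d)²

z_{α/2} = 2.241 (for α = 0.025, two-sided)
z_β = 0.613 (for power = 0.73)
d = 0.62

n = ((2.241 + 0.613) / 0.62)²
n = (4.603)²
n ≈ 21.19
Round up to the next whole number: n = 22 pairs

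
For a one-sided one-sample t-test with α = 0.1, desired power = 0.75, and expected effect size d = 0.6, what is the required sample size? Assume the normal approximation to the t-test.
n = 11

Sample size formula (one-sample t-test, normal approximation):
n = ((z_α + z_β) / d)²

z_α = 1.282 (for α = 0.1, one-sided)
z_β = 0.674 (for power = 0.75)
d = 0.6

n = ((1.282 + 0.674) / 0.6)²
n = (3.260)²
n ≈ 10.63
Round up to the next whole number: n = 11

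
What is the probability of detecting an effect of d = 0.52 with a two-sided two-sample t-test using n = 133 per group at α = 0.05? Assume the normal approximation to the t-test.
Power ≈ 0.99

Power calculation (two-sample t-test, normal approximation):
z_β = d · √(n/2) - z_{α/2}
z_β = 0.52 · √(133/2) - 1.960
z_β = 0.52 · 8.155 - 1.960
z_β = 2.281

Power = Φ(z_β) = Φ(2.281) ≈ 0.989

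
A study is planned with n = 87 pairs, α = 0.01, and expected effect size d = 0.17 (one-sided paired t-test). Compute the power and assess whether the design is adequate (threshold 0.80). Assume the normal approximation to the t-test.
Power ≈ 0.23; the study is underpowered (power < 0.80)

Power calculation (paired t-test, normal approximation):
z_β = d · √n - z_α
z_β = 0.17 · √87 - 2.326
z_β = 0.17 · 9.327 - 2.326
z_β = -0.741

Power = Φ(z_β) = Φ(-0.741) ≈ 0.229

Effect size d = 0.17 is very small by Cohen's convention (0.2/0.5/0.8).

Threshold: power ≥ 0.80 is conventionally adequate.
Power ≈ 0.23 → the study is underpowered (power < 0.80).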